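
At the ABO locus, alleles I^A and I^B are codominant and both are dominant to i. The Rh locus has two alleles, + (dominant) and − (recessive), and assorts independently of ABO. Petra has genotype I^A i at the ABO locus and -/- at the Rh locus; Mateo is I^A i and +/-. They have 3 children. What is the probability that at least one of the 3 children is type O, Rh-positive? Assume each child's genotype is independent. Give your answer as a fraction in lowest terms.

ABO cross I^A i × I^A i → 1/4 O, 3/4 A.
Rh cross -/- × +/- → 1/2 Rh+, 1/2 Rh-; so P(type O, Rh-positive) = 1/4 × 1/2 = 1/8 per child.
P(none) = (7/8)^3 = 343/512; P(at least one) = 1 − 343/512 = 169/512.

169/512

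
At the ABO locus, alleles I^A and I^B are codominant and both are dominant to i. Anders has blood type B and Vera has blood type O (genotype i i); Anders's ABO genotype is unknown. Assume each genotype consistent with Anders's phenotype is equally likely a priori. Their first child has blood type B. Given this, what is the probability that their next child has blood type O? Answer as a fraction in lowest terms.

Possible genotypes: Anders ∈ {I^B I^B, I^B i}; Vera ∈ {i i}.
Weight each parental genotype pair by prior × P(type-B child):
  I^B I^B × i i: posterior weight 2/3; P(next child type O) = 0.
  I^B i × i i: posterior weight 1/3; P(next child type O) = 1/2.
Weighted sum = 1/6.

1/6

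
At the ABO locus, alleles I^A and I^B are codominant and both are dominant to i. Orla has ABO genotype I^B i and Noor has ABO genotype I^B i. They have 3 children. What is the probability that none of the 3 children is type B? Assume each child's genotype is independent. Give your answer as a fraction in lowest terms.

1/64

ABO cross I^B i × I^B i → 1/4 O, 3/4 B.
So P(type B) = 3/4 per child.
P(not type B) = 1/4 for one child; (1/4)^3 = 1/64.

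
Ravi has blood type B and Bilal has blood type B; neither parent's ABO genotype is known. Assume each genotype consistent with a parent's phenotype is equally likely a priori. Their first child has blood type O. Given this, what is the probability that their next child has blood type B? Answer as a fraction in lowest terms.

Possible genotypes: Ravi ∈ {I^B I^B, I^B i}; Bilal ∈ {I^B I^B, I^B i}.
Weight each parental genotype pair by prior × P(type-O child):
  I^B i × I^B i: posterior weight 1; P(next child type B) = 3/4.
Weighted sum = 3/4.

3/4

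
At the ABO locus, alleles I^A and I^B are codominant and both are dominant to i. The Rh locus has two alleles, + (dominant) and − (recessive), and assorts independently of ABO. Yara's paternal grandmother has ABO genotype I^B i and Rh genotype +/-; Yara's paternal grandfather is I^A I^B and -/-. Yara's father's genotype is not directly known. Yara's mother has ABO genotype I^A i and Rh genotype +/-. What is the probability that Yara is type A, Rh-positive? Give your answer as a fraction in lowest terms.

Yara's father's ABO genotype from I^B i × I^A I^B: 1/4 I^A I^B, 1/4 I^A i, 1/4 I^B I^B, 1/4 I^B i.
Crossing each possibility with the mother I^A i and summing P(type A): 1/4·1/2 + 1/4·3/4 + 1/4·0 + 1/4·1/4 = 3/8.
Similarly for Rh via the father's Rh distribution: P(Rh+) = 5/8.
Independent loci: 3/8 × 5/8 = 15/64.

15/64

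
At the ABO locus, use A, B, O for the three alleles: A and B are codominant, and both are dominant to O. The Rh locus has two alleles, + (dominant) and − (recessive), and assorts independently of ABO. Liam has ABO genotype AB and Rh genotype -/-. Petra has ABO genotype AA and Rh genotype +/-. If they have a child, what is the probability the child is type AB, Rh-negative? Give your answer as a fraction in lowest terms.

ABO cross AB × AA → offspring phenotypes: 1/2 A, 1/2 AB.
Rh cross -/- × +/- → 1/2 Rh+, 1/2 Rh-.
Independent loci: P(type AB, Rh-negative) = 1/2 × 1/2 = 1/4.

1/4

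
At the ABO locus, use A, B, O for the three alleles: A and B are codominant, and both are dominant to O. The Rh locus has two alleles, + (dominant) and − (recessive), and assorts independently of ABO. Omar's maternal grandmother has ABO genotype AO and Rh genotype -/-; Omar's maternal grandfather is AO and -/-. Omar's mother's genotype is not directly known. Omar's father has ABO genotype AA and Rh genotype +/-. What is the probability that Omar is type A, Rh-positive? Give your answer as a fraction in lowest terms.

1/2

Omar's mother's ABO genotype from AO × AO: 1/4 AA, 1/2 AO, 1/4 OO.
Crossing each possibility with the father AA and summing P(type A): 1/4·1 + 1/2·1 + 1/4·1 = 1.
Similarly for Rh via the mother's Rh distribution: P(Rh+) = 1/2.
Independent loci: 1 × 1/2 = 1/2.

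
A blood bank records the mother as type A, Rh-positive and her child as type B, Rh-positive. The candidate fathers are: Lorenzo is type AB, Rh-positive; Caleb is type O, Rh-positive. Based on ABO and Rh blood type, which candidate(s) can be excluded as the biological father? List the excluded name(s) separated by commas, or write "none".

Caleb

A candidate is excluded only if no genotype consistent with his phenotype could produce a type B, Rh-positive child with a type A, Rh-positive mother.
Caleb (type O, Rh+): no genotype consistent with that phenotype can produce a type-B Rh+ child with a type-A mother.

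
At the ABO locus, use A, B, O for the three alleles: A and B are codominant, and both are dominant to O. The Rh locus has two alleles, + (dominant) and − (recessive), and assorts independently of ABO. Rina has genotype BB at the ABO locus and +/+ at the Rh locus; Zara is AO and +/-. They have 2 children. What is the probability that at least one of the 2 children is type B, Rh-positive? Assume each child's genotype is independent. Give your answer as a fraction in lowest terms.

3/4

ABO cross BB × AO → 1/2 B, 1/2 AB.
Rh cross +/+ × +/- → 1 Rh+; so P(type B, Rh-positive) = 1/2 × 1 = 1/2 per child.
P(none) = (1/2)^2 = 1/4; P(at least one) = 1 − 1/4 = 3/4.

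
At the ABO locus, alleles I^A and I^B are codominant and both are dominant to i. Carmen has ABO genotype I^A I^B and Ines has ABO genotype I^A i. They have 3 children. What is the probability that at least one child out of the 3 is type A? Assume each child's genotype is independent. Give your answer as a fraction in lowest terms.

ABO cross I^A I^B × I^A i → 1/2 A, 1/4 B, 1/4 AB.
So P(type A) = 1/2 per child.
P(none) = (1/2)^3 = 1/8; P(at least one) = 1 − 1/8 = 7/8.

7/8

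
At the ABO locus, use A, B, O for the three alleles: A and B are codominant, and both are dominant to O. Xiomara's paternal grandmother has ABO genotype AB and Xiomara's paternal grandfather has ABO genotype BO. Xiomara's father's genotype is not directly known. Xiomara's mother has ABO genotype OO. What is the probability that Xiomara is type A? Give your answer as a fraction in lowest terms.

1/4

Xiomara's father's ABO genotype from AB × BO: 1/4 AB, 1/4 AO, 1/4 BB, 1/4 BO.
Crossing each possibility with the mother OO and summing P(type A): 1/4·1/2 + 1/4·1/2 + 1/4·0 + 1/4·0 = 1/4.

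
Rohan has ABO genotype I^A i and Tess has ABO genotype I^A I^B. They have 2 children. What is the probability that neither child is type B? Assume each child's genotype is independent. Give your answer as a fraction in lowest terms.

ABO cross I^A i × I^A I^B → 1/2 A, 1/4 B, 1/4 AB.
So P(type B) = 1/4 per child.
P(not type B) = 3/4 for one child; (3/4)^2 = 9/16.

9/16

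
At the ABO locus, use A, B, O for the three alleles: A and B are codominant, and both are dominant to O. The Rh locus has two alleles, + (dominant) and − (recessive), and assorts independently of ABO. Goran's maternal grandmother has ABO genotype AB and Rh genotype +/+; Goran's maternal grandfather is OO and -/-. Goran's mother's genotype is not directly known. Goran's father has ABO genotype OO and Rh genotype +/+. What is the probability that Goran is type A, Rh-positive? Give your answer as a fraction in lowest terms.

1/4

Goran's mother's ABO genotype from AB × OO: 1/2 AO, 1/2 BO.
Crossing each possibility with the father OO and summing P(type A): 1/2·1/2 + 1/2·0 = 1/4.
Similarly for Rh via the mother's Rh distribution: P(Rh+) = 1.
Independent loci: 1/4 × 1 = 1/4.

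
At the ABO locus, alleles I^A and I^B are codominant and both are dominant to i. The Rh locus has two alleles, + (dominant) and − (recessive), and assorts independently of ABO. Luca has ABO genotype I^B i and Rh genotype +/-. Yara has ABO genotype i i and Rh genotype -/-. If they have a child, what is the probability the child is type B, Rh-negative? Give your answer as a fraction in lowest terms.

ABO cross I^B i × i i → offspring phenotypes: 1/2 O, 1/2 B.
Rh cross +/- × -/- → 1/2 Rh+, 1/2 Rh-.
Independent loci: P(type B, Rh-negative) = 1/2 × 1/2 = 1/4.

1/4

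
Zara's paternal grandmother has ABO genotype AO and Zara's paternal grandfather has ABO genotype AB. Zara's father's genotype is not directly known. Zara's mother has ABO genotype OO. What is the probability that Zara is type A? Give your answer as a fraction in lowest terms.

1/2

Zara's father's ABO genotype from AO × AB: 1/4 AA, 1/4 AB, 1/4 AO, 1/4 BO.
Crossing each possibility with the mother OO and summing P(type A): 1/4·1 + 1/4·1/2 + 1/4·1/2 + 1/4·0 = 1/2.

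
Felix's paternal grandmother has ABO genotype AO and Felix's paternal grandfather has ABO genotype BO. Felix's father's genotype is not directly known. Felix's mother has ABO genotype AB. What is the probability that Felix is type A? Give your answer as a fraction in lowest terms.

Felix's father's ABO genotype from AO × BO: 1/4 AB, 1/4 AO, 1/4 BO, 1/4 OO.
Crossing each possibility with the mother AB and summing P(type A): 1/4·1/4 + 1/4·1/2 + 1/4·1/4 + 1/4·1/2 = 3/8.

3/8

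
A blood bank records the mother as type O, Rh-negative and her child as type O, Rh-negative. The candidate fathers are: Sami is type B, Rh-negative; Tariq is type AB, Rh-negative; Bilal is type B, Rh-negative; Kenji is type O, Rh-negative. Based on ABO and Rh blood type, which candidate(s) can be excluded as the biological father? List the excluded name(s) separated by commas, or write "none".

Tariq

A candidate is excluded only if no genotype consistent with his phenotype could produce a type O, Rh-negative child with a type O, Rh-negative mother.
Tariq (type AB, Rh-): no genotype consistent with that phenotype can produce a type-O Rh- child with a type-O mother.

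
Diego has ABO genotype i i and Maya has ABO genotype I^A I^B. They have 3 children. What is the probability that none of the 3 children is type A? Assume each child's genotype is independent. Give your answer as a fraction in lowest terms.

1/8

ABO cross i i × I^A I^B → 1/2 A, 1/2 B.
So P(type A) = 1/2 per child.
P(not type A) = 1/2 for one child; (1/2)^3 = 1/8.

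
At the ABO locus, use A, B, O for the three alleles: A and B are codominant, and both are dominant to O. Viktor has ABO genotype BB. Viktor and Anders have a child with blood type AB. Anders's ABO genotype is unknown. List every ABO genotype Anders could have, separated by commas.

For each candidate genotype of Anders, check whether crossing it with BB can produce every observed child phenotype.
  AA → possible child types {AB} ✓
  AB → possible child types {B, AB} ✓
  AO → possible child types {B, AB} ✓
  BB → possible child types {B} ✗
  BO → possible child types {B} ✗
  OO → possible child types {B} ✗

AA, AB, AO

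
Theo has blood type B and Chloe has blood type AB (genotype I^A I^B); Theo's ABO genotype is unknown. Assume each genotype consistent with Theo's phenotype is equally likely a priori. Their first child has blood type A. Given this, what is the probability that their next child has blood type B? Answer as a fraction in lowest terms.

Possible genotypes: Theo ∈ {I^B I^B, I^B i}; Chloe ∈ {I^A I^B}.
Weight each parental genotype pair by prior × P(type-A child):
  I^B i × I^A I^B: posterior weight 1; P(next child type B) = 1/2.
Weighted sum = 1/2.

1/2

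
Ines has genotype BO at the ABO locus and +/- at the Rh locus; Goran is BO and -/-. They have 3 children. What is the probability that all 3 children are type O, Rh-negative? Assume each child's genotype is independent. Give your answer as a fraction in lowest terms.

1/512

ABO cross BO × BO → 1/4 O, 3/4 B.
Rh cross +/- × -/- → 1/2 Rh+, 1/2 Rh-; so P(type O, Rh-negative) = 1/4 × 1/2 = 1/8 per child.
All 3 independent: (1/8)^3 = 1/512.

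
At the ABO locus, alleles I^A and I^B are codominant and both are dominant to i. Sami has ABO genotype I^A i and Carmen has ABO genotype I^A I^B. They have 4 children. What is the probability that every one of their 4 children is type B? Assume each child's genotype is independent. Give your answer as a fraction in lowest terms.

1/256

ABO cross I^A i × I^A I^B → 1/2 A, 1/4 B, 1/4 AB.
So P(type B) = 1/4 per child.
All 4 independent: (1/4)^4 = 1/256.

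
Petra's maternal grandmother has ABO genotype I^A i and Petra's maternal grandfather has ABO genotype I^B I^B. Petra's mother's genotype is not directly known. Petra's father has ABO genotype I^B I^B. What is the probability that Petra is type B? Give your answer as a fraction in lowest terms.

Petra's mother's ABO genotype from I^A i × I^B I^B: 1/2 I^A I^B, 1/2 I^B i.
Crossing each possibility with the father I^B I^B and summing P(type B): 1/2·1/2 + 1/2·1 = 3/4.

3/4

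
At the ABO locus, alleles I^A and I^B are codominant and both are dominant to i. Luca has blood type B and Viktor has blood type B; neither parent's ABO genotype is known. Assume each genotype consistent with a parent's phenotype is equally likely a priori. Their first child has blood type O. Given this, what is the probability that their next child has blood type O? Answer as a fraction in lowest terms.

Possible genotypes: Luca ∈ {I^B I^B, I^B i}; Viktor ∈ {I^B I^B, I^B i}.
Weight each parental genotype pair by prior × P(type-O child):
  I^B i × I^B i: posterior weight 1; P(next child type O) = 1/4.
Weighted sum = 1/4.

1/4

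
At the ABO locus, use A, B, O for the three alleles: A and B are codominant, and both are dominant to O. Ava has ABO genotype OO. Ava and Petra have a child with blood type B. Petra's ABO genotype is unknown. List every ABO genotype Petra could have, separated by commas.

AB, BB, BO

For each candidate genotype of Petra, check whether crossing it with OO can produce every observed child phenotype.
  AA → possible child types {A} ✗
  AB → possible child types {A, B} ✓
  AO → possible child types {O, A} ✗
  BB → possible child types {B} ✓
  BO → possible child types {O, B} ✓
  OO → possible child types {O} ✗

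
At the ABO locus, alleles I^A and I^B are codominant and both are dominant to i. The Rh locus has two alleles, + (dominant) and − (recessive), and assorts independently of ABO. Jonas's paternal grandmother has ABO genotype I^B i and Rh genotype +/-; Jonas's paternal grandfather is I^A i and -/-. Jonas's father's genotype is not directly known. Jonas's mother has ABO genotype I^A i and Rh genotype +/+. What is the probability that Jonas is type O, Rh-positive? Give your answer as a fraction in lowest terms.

1/4

Jonas's father's ABO genotype from I^B i × I^A i: 1/4 I^A I^B, 1/4 I^A i, 1/4 I^B i, 1/4 i i.
Crossing each possibility with the mother I^A i and summing P(type O): 1/4·0 + 1/4·1/4 + 1/4·1/4 + 1/4·1/2 = 1/4.
Similarly for Rh via the father's Rh distribution: P(Rh+) = 1.
Independent loci: 1/4 × 1 = 1/4.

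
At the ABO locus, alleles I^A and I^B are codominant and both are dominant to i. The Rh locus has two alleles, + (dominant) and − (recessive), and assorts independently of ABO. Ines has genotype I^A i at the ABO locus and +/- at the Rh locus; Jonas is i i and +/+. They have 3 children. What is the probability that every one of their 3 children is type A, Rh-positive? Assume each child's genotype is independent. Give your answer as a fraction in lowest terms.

ABO cross I^A i × i i → 1/2 O, 1/2 A.
Rh cross +/- × +/+ → 1 Rh+; so P(type A, Rh-positive) = 1/2 × 1 = 1/2 per child.
All 3 independent: (1/2)^3 = 1/8.

1/8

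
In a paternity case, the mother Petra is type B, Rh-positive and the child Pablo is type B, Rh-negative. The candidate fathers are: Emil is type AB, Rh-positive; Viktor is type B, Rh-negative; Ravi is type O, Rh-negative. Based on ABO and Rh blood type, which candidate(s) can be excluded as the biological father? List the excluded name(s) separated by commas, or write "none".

none

A candidate is excluded only if no genotype consistent with his phenotype could produce a type B, Rh-negative child with a type B, Rh-positive mother.
Every candidate has at least one consistent genotype combination, so none can be excluded.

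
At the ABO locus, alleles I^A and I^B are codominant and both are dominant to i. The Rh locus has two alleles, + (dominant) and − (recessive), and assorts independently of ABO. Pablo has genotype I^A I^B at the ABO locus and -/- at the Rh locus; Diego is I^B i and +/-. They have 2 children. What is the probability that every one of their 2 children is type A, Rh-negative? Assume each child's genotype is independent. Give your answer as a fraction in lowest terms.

1/64

ABO cross I^A I^B × I^B i → 1/4 A, 1/2 B, 1/4 AB.
Rh cross -/- × +/- → 1/2 Rh+, 1/2 Rh-; so P(type A, Rh-negative) = 1/4 × 1/2 = 1/8 per child.
All 2 independent: (1/8)^2 = 1/64.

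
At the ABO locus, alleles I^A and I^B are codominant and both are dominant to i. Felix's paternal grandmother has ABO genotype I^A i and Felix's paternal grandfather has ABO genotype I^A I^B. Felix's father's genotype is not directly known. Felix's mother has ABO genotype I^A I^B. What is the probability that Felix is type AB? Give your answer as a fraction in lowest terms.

Felix's father's ABO genotype from I^A i × I^A I^B: 1/4 I^A I^A, 1/4 I^A I^B, 1/4 I^A i, 1/4 I^B i.
Crossing each possibility with the mother I^A I^B and summing P(type AB): 1/4·1/2 + 1/4·1/2 + 1/4·1/4 + 1/4·1/4 = 3/8.

3/8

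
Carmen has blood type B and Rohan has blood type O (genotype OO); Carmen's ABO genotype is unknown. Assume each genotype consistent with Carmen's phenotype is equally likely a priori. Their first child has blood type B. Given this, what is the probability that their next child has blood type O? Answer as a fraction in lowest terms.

Possible genotypes: Carmen ∈ {BB, BO}; Rohan ∈ {OO}.
Weight each parental genotype pair by prior × P(type-B child):
  BB × OO: posterior weight 2/3; P(next child type O) = 0.
  BO × OO: posterior weight 1/3; P(next child type O) = 1/2.
Weighted sum = 1/6.

1/6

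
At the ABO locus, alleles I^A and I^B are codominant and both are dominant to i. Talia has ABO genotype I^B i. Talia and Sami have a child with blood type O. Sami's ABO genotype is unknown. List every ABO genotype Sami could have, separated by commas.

For each candidate genotype of Sami, check whether crossing it with I^B i can produce every observed child phenotype.
  I^A I^A → possible child types {A, AB} ✗
  I^A I^B → possible child types {A, B, AB} ✗
  I^A i → possible child types {O, A, B, AB} ✓
  I^B I^B → possible child types {B} ✗
  I^B i → possible child types {O, B} ✓
  i i → possible child types {O, B} ✓

I^A i, I^B i, i i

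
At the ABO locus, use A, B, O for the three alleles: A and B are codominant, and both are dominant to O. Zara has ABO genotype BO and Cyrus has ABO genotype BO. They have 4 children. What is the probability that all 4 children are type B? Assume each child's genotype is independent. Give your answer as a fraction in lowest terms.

81/256

ABO cross BO × BO → 1/4 O, 3/4 B.
So P(type B) = 3/4 per child.
All 4 independent: (3/4)^4 = 81/256.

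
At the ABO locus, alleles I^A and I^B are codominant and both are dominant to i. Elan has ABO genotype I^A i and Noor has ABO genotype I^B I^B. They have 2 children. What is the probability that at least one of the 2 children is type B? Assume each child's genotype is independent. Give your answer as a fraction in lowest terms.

3/4

ABO cross I^A i × I^B I^B → 1/2 B, 1/2 AB.
So P(type B) = 1/2 per child.
P(none) = (1/2)^2 = 1/4; P(at least one) = 1 − 1/4 = 3/4.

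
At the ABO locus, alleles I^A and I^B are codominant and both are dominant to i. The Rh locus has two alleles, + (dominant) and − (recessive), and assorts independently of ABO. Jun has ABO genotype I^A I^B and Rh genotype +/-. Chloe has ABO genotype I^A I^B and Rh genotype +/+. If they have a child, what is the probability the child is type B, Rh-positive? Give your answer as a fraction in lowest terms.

ABO cross I^A I^B × I^A I^B → offspring phenotypes: 1/4 A, 1/4 B, 1/2 AB.
Rh cross +/- × +/+ → 1 Rh+.
Independent loci: P(type B, Rh-positive) = 1/4 × 1 = 1/4.

1/4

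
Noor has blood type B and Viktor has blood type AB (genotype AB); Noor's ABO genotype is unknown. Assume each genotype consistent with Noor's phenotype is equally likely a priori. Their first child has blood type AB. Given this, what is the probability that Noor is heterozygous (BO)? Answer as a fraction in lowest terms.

1/3

Possible genotypes: Noor ∈ {BB, BO}; Viktor ∈ {AB}.
Weight each parental genotype pair by prior × P(type-AB child):
  BB × AB: posterior weight 2/3.
  BO × AB: posterior weight 1/3.
Sum the posterior weight over pairs where Noor is BO: 1/3.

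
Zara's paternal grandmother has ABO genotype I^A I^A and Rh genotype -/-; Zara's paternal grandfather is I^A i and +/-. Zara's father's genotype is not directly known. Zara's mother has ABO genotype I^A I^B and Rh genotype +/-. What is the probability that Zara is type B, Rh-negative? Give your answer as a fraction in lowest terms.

3/64

Zara's father's ABO genotype from I^A I^A × I^A i: 1/2 I^A I^A, 1/2 I^A i.
Crossing each possibility with the mother I^A I^B and summing P(type B): 1/2·0 + 1/2·1/4 = 1/8.
Similarly for Rh via the father's Rh distribution: P(Rh-) = 3/8.
Independent loci: 1/8 × 3/8 = 3/64.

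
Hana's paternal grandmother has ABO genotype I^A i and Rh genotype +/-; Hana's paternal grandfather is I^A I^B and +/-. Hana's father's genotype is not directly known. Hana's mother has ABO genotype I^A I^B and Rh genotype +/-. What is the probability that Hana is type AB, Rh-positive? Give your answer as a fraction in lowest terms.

9/32

Hana's father's ABO genotype from I^A i × I^A I^B: 1/4 I^A I^A, 1/4 I^A I^B, 1/4 I^A i, 1/4 I^B i.
Crossing each possibility with the mother I^A I^B and summing P(type AB): 1/4·1/2 + 1/4·1/2 + 1/4·1/4 + 1/4·1/4 = 3/8.
Similarly for Rh via the father's Rh distribution: P(Rh+) = 3/4.
Independent loci: 3/8 × 3/4 = 9/32.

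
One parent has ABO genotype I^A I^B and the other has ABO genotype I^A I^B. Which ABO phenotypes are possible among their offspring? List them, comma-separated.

A, B, AB

Gametes from I^A I^B × I^A I^B give offspring ABO genotypes I^A I^A, I^A I^B, I^B I^B, i.e. phenotypes A, B, AB.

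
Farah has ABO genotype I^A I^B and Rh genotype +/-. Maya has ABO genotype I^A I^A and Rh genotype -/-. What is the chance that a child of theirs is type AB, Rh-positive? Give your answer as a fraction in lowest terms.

1/4

ABO cross I^A I^B × I^A I^A → offspring phenotypes: 1/2 A, 1/2 AB.
Rh cross +/- × -/- → 1/2 Rh+, 1/2 Rh-.
Independent loci: P(type AB, Rh-positive) = 1/2 × 1/2 = 1/4.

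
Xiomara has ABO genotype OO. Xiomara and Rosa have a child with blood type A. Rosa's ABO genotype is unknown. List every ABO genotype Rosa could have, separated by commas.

AA, AB, AO

For each candidate genotype of Rosa, check whether crossing it with OO can produce every observed child phenotype.
  AA → possible child types {A} ✓
  AB → possible child types {A, B} ✓
  AO → possible child types {O, A} ✓
  BB → possible child types {B} ✗
  BO → possible child types {O, B} ✗
  OO → possible child types {O} ✗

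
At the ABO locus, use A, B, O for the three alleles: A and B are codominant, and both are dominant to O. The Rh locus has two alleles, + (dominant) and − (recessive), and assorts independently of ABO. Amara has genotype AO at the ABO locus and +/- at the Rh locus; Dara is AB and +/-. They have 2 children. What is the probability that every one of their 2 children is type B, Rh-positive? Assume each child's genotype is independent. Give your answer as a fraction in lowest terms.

9/256

ABO cross AO × AB → 1/2 A, 1/4 B, 1/4 AB.
Rh cross +/- × +/- → 3/4 Rh+, 1/4 Rh-; so P(type B, Rh-positive) = 1/4 × 3/4 = 3/16 per child.
All 2 independent: (3/16)^2 = 9/256.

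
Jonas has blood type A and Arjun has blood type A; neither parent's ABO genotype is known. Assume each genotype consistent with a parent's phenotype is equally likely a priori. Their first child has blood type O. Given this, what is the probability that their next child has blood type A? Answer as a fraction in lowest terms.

Possible genotypes: Jonas ∈ {AA, AO}; Arjun ∈ {AA, AO}.
Weight each parental genotype pair by prior × P(type-O child):
  AO × AO: posterior weight 1; P(next child type A) = 3/4.
Weighted sum = 3/4.

3/4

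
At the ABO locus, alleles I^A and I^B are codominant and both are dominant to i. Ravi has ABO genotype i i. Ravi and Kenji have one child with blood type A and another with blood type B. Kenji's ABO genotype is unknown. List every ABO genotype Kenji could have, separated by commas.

For each candidate genotype of Kenji, check whether crossing it with i i can produce every observed child phenotype.
  I^A I^A → possible child types {A} ✗
  I^A I^B → possible child types {A, B} ✓
  I^A i → possible child types {O, A} ✗
  I^B I^B → possible child types {B} ✗
  I^B i → possible child types {O, B} ✗
  i i → possible child types {O} ✗

I^A I^B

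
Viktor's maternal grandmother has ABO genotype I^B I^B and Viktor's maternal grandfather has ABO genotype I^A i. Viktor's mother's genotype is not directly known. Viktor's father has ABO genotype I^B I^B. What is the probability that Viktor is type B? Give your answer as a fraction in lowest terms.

Viktor's mother's ABO genotype from I^B I^B × I^A i: 1/2 I^A I^B, 1/2 I^B i.
Crossing each possibility with the father I^B I^B and summing P(type B): 1/2·1/2 + 1/2·1 = 3/4.

3/4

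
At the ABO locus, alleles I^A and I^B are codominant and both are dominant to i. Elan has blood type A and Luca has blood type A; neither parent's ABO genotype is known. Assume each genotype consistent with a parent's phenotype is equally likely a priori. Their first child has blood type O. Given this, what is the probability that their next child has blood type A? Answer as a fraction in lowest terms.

3/4

Possible genotypes: Elan ∈ {I^A I^A, I^A i}; Luca ∈ {I^A I^A, I^A i}.
Weight each parental genotype pair by prior × P(type-O child):
  I^A i × I^A i: posterior weight 1; P(next child type A) = 3/4.
Weighted sum = 3/4.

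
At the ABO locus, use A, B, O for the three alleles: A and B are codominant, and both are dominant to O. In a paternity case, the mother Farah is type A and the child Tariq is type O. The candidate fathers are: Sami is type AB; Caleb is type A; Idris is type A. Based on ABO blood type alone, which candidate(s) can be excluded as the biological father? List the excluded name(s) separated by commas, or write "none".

Sami

A candidate is excluded only if no genotype consistent with his phenotype could produce a type O child with a type A mother.
Sami (type AB): no genotype consistent with that phenotype can produce a type-O child with a type-A mother.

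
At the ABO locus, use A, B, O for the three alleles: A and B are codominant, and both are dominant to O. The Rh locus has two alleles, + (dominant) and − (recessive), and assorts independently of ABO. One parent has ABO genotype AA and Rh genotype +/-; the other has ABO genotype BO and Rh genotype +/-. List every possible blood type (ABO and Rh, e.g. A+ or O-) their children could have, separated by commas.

A+, A-, AB+, AB-

Gametes from AA × BO give offspring ABO genotypes AB, AO, i.e. phenotypes A, AB.
Rh cross +/- × +/- → phenotypes Rh+, Rh-.
Combining independently: A+, A-, AB+, AB-.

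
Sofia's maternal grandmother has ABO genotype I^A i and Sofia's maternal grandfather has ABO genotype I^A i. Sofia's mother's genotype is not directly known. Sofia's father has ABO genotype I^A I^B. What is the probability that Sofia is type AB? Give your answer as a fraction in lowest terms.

Sofia's mother's ABO genotype from I^A i × I^A i: 1/4 I^A I^A, 1/2 I^A i, 1/4 i i.
Crossing each possibility with the father I^A I^B and summing P(type AB): 1/4·1/2 + 1/2·1/4 + 1/4·0 = 1/4.

1/4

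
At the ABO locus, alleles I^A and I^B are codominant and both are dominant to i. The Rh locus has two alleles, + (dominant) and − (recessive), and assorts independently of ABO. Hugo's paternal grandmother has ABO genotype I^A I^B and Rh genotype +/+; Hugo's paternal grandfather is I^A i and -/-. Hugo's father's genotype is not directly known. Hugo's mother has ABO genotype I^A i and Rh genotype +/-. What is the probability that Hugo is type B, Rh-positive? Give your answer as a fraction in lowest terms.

3/32

Hugo's father's ABO genotype from I^A I^B × I^A i: 1/4 I^A I^A, 1/4 I^A I^B, 1/4 I^A i, 1/4 I^B i.
Crossing each possibility with the mother I^A i and summing P(type B): 1/4·0 + 1/4·1/4 + 1/4·0 + 1/4·1/4 = 1/8.
Similarly for Rh via the father's Rh distribution: P(Rh+) = 3/4.
Independent loci: 1/8 × 3/4 = 3/32.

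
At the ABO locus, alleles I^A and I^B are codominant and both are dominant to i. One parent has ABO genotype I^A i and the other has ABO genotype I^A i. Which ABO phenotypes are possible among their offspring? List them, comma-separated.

Gametes from I^A i × I^A i give offspring ABO genotypes I^A I^A, I^A i, i i, i.e. phenotypes O, A.

O, A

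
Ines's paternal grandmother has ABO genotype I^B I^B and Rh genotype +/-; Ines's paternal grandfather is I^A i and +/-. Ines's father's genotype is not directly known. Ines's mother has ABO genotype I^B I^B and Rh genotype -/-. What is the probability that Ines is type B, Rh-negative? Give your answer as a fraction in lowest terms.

Ines's father's ABO genotype from I^B I^B × I^A i: 1/2 I^A I^B, 1/2 I^B i.
Crossing each possibility with the mother I^B I^B and summing P(type B): 1/2·1/2 + 1/2·1 = 3/4.
Similarly for Rh via the father's Rh distribution: P(Rh-) = 1/2.
Independent loci: 3/4 × 1/2 = 3/8.

3/8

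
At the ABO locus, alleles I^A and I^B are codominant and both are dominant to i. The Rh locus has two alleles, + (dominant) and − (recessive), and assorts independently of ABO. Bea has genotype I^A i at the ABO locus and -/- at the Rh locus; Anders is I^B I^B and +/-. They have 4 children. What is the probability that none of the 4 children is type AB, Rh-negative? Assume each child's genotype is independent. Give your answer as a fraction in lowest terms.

ABO cross I^A i × I^B I^B → 1/2 B, 1/2 AB.
Rh cross -/- × +/- → 1/2 Rh+, 1/2 Rh-; so P(type AB, Rh-negative) = 1/2 × 1/2 = 1/4 per child.
P(not type AB, Rh-negative) = 3/4 for one child; (3/4)^4 = 81/256.

81/256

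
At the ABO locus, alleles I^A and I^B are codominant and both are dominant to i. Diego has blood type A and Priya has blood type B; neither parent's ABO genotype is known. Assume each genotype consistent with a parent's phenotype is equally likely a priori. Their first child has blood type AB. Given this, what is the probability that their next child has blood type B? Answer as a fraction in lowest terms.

Possible genotypes: Diego ∈ {I^A I^A, I^A i}; Priya ∈ {I^B I^B, I^B i}.
Weight each parental genotype pair by prior × P(type-AB child):
  I^A I^A × I^B I^B: posterior weight 4/9; P(next child type B) = 0.
  I^A I^A × I^B i: posterior weight 2/9; P(next child type B) = 0.
  I^A i × I^B I^B: posterior weight 2/9; P(next child type B) = 1/2.
  I^A i × I^B i: posterior weight 1/9; P(next child type B) = 1/4.
Weighted sum = 5/36.

5/36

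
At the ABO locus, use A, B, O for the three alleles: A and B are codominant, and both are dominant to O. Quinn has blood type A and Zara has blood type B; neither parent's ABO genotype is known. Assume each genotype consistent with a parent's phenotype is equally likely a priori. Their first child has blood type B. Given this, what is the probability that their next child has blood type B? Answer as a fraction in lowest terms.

Possible genotypes: Quinn ∈ {AA, AO}; Zara ∈ {BB, BO}.
Weight each parental genotype pair by prior × P(type-B child):
  AO × BB: posterior weight 2/3; P(next child type B) = 1/2.
  AO × BO: posterior weight 1/3; P(next child type B) = 1/4.
Weighted sum = 5/12.

5/12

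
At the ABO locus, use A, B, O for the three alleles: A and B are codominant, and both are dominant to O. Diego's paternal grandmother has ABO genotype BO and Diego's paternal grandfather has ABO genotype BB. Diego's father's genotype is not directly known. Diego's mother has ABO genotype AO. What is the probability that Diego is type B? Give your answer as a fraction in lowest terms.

3/8

Diego's father's ABO genotype from BO × BB: 1/2 BB, 1/2 BO.
Crossing each possibility with the mother AO and summing P(type B): 1/2·1/2 + 1/2·1/4 = 3/8.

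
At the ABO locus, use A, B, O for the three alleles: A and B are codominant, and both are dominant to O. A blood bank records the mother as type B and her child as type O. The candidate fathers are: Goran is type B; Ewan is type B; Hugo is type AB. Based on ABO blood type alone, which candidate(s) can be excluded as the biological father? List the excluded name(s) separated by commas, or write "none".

Hugo

A candidate is excluded only if no genotype consistent with his phenotype could produce a type O child with a type B mother.
Hugo (type AB): no genotype consistent with that phenotype can produce a type-O child with a type-B mother.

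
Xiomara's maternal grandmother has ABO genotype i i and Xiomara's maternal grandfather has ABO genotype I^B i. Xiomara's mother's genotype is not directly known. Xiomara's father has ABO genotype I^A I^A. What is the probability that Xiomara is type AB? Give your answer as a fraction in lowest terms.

Xiomara's mother's ABO genotype from i i × I^B i: 1/2 I^B i, 1/2 i i.
Crossing each possibility with the father I^A I^A and summing P(type AB): 1/2·1/2 + 1/2·0 = 1/4.

1/4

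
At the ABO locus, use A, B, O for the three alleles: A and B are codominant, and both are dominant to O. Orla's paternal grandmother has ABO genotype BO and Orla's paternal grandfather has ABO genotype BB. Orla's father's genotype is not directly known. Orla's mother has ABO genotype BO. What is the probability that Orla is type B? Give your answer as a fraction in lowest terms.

Orla's father's ABO genotype from BO × BB: 1/2 BB, 1/2 BO.
Crossing each possibility with the mother BO and summing P(type B): 1/2·1 + 1/2·3/4 = 7/8.

7/8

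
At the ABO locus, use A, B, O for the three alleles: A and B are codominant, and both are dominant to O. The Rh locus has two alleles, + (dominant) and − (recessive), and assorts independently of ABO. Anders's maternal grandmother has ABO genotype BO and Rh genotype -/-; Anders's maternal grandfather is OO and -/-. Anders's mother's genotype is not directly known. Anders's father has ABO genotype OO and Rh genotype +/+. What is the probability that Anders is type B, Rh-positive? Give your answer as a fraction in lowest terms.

1/4

Anders's mother's ABO genotype from BO × OO: 1/2 BO, 1/2 OO.
Crossing each possibility with the father OO and summing P(type B): 1/2·1/2 + 1/2·0 = 1/4.
Similarly for Rh via the mother's Rh distribution: P(Rh+) = 1.
Independent loci: 1/4 × 1 = 1/4.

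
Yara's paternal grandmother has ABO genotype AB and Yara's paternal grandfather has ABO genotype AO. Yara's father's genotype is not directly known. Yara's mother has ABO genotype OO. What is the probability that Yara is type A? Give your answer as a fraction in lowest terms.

1/2

Yara's father's ABO genotype from AB × AO: 1/4 AA, 1/4 AB, 1/4 AO, 1/4 BO.
Crossing each possibility with the mother OO and summing P(type A): 1/4·1 + 1/4·1/2 + 1/4·1/2 + 1/4·0 = 1/2.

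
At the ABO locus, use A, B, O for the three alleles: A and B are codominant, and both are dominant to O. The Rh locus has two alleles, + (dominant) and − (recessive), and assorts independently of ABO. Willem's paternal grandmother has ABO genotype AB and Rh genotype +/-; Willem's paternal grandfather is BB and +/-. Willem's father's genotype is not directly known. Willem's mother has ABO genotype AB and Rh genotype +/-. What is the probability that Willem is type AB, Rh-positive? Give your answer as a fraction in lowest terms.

3/8

Willem's father's ABO genotype from AB × BB: 1/2 AB, 1/2 BB.
Crossing each possibility with the mother AB and summing P(type AB): 1/2·1/2 + 1/2·1/2 = 1/2.
Similarly for Rh via the father's Rh distribution: P(Rh+) = 3/4.
Independent loci: 1/2 × 3/4 = 3/8.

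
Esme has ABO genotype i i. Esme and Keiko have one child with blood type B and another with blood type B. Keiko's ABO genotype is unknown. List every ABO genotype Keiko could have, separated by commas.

I^A I^B, I^B I^B, I^B i

For each candidate genotype of Keiko, check whether crossing it with i i can produce every observed child phenotype.
  I^A I^A → possible child types {A} ✗
  I^A I^B → possible child types {A, B} ✓
  I^A i → possible child types {O, A} ✗
  I^B I^B → possible child types {B} ✓
  I^B i → possible child types {O, B} ✓
  i i → possible child types {O} ✗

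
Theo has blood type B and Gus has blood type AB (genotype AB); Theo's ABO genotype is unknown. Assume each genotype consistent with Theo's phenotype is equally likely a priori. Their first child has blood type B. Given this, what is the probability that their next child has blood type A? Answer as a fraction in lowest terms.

1/8

Possible genotypes: Theo ∈ {BB, BO}; Gus ∈ {AB}.
Weight each parental genotype pair by prior × P(type-B child):
  BB × AB: posterior weight 1/2; P(next child type A) = 0.
  BO × AB: posterior weight 1/2; P(next child type A) = 1/4.
Weighted sum = 1/8.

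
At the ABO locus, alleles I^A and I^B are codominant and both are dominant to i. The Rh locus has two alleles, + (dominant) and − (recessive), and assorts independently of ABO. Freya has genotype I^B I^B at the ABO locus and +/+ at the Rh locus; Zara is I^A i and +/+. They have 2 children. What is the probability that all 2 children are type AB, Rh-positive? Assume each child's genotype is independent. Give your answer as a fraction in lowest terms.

ABO cross I^B I^B × I^A i → 1/2 B, 1/2 AB.
Rh cross +/+ × +/+ → 1 Rh+; so P(type AB, Rh-positive) = 1/2 × 1 = 1/2 per child.
All 2 independent: (1/2)^2 = 1/4.

1/4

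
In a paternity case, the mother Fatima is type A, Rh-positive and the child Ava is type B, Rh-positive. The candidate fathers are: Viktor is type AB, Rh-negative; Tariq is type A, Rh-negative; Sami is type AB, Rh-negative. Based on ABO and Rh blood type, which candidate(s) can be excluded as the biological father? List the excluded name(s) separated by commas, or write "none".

Tariq

A candidate is excluded only if no genotype consistent with his phenotype could produce a type B, Rh-positive child with a type A, Rh-positive mother.
Tariq (type A, Rh-): no genotype consistent with that phenotype can produce a type-B Rh+ child with a type-A mother.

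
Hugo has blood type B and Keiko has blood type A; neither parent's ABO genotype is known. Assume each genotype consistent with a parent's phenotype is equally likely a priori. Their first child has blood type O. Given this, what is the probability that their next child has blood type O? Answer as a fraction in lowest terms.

1/4

Possible genotypes: Hugo ∈ {BB, BO}; Keiko ∈ {AA, AO}.
Weight each parental genotype pair by prior × P(type-O child):
  BO × AO: posterior weight 1; P(next child type O) = 1/4.
Weighted sum = 1/4.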